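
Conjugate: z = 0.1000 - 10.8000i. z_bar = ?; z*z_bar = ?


z_bar = 0.1000 + 10.8000i
z*z_bar = 0.1^2 + (-10.8)^2 = 0.01 + 116.64 = 116.65

z_bar = 0.1000 + 10.8000i, z*z_bar = 116.65


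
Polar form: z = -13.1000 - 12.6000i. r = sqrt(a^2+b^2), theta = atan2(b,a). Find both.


r = sqrt(171.61+158.76) = sqrt(330.37) = 18.1761
theta = atan2(-12.6, -13.1) = -136.1146 degrees

r = 18.1761, theta = -136.1146 degrees


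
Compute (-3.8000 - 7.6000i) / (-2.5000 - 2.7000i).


Conjugate of z2 = -2.5000 + 2.7000i
Numerator: (-3.8000 - 7.6000i)(-2.5000 + 2.7000i) = 30.0200 + 8.7400i
Denominator: (-2.5)^2 + (-2.7)^2 = 13.54
Result = (30.0200 + 8.7400i)/13.54

2.2171 + 0.6455i


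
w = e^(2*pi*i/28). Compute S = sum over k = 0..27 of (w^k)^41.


The roots are w_k = w^k with w = e^(2*pi*i/28), and (w^k)^41 = (w^41)^k.
So S = 1 + u + u^2 + ... + u^(27) with u = w^41.
41 = 1*28 + 13, so 41 is not a multiple of 28: u = (w^28)^1 * w^13 = w^13 ≠ 1 (w is a primitive 28th root), while u^28 = (w^28)^41 = 1.
Geometric series: S = (1 - u^28)/(1 - u) = (1 - 1)/(1 - u) = 0

S = 0


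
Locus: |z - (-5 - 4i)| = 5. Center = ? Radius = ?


|z - z0| = r is a circle with center z0 and radius r.
Center = (-5, -4), radius = 5

Circle with center (-5, -4) and radius 5


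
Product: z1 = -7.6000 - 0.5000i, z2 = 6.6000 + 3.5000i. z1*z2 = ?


Real = -7.6*6.6 - (-0.5)*3.5 = -50.16 - (-1.75) = -48.41
Imag = -7.6*3.5 + 6.6*(-0.5) = -26.6 - (3.3) = -29.9

-48.4100 - 29.9000i


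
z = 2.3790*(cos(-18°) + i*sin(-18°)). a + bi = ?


a = 2.3790*cos(-18°) = 2.3790*0.95106 = 2.2626
b = 2.3790*sin(-18°) = 2.3790*(-0.30902) = -0.7352

2.2626 - 0.7352i


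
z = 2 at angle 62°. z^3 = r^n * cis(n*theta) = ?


r^3 = 2^3 = 8
n*theta = 3*62° = 186° = 186° (mod 360)
a = 8*cos(186°) = -7.9562
b = 8*sin(186°) = -0.8362

8 cis(186°) = -7.9562 - 0.8362i


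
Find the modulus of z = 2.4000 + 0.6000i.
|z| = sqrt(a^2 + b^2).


|z| = sqrt(2.4^2 + 0.6^2) = sqrt(5.76 + 0.36) = sqrt(6.12) = 2.4739

|z| = 2.4739


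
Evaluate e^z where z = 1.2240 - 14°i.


e^1.2240 = 3.40076
cos(-14°) = 0.970296
sin(-14°) = -0.24192
Real = 3.40076*0.970296 = 3.2997
Imag = 3.40076*(-0.24192) = -0.8227

3.2997 - 0.8227i


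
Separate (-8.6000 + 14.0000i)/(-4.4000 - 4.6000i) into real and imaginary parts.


Multiply by conjugate: (-8.6000 + 14.0000i)(-4.4000 + 4.6000i) / ((-4.4)^2 + (-4.6)^2)
Numerator real = -8.6*(-4.4) + 14*(-4.6) = -26.56
Numerator imag = 14*(-4.4) - (-8.6)*(-4.6) = -101.16
Denominator = 40.52
Re(z) = -26.56/40.52 = -0.6555
Im(z) = -101.16/40.52 = -2.4965

Re(z) = -0.6555, Im(z) = -2.4965


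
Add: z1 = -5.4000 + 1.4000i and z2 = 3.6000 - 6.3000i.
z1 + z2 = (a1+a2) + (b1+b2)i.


Real: -5.4 + 3.6 = -1.8
Imag: 1.4 - 6.3 = -4.9

-1.8000 - 4.9000i


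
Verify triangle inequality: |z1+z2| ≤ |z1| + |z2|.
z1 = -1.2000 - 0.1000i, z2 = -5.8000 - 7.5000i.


|z1| = sqrt((-1.2)^2 + (-0.1)^2) = sqrt(1.45) = 1.2042
|z2| = sqrt((-5.8)^2 + (-7.5)^2) = sqrt(89.89) = 9.4810
z1+z2 = -7.0000 - 7.6000i
|z1+z2| = sqrt(106.76) = 10.3325
|z1|+|z2| = 1.2042 + 9.4810 = 10.6852

|z1+z2| = 10.3325 ≤ |z1|+|z2| = 10.6852 (verified)


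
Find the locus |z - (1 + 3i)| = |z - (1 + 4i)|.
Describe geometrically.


Equal distances means the locus is the perpendicular bisector of z1 and z2.
Midpoint = ((1+1)/2, (3+4)/2) = (1.0000, 3.5000)

Perpendicular bisector through (1.0000, 3.5000)


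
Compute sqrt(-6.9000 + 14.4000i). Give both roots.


|z| = sqrt(47.61+207.36) = 15.9678
sqrt((|z|+a)/2) = sqrt((15.9678+(-6.9))/2) = sqrt(4.5339) = 2.1293
sqrt((|z|-a)/2) = sqrt((15.9678-(-6.9))/2) = sqrt(11.4339) = 3.3814

±(2.1293 + 3.3814i) i.e. 2.1293 + 3.3814i and -2.1293 - 3.3814i


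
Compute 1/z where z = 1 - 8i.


|z|^2 = 1+64 = 65
1/z = (1 + 8i)/65

1/z = 0.0154 + 0.1231i


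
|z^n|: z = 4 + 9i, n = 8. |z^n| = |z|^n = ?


|z| = sqrt(16+81) = sqrt(97) = 9.8489
|z^8| = |z|^8 = (sqrt(97))^8 = 97^4 = 88529281

|z^8| = 88529281


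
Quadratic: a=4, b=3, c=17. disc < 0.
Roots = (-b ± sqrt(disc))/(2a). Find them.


disc = 3^2 - 4*4*17 = 9 - 272 = -263
sqrt(|disc|) = sqrt(263) = 16.2173
Real part = -3/(2*4) = -0.3750
Imag part = 16.2173/(2*4) = 2.0272

-0.3750 ± 2.0272i


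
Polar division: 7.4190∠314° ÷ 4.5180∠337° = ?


r = 7.4190 / 4.5180 = 1.6421
theta = 314° - 337° = -23° = 337° (mod 360)

1.6421 cis(337°)


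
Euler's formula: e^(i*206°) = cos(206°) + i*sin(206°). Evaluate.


cos(206°) = -0.8988
sin(206°) = -0.4384

e^(i*206°) = -0.8988 - 0.4384i


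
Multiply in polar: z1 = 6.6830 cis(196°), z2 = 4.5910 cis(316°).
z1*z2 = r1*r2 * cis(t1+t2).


r = 6.6830 * 4.5910 = 30.6817
theta = 196° + 316° = 512° = 152° (mod 360)

30.6817 cis(152°)


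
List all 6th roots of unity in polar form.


The 6th roots of unity are cis(360k/6°) for k=0..5
Angle step = 360/6 = 60°
Primitive root: cis(60°)
Primitive root = 0.5000 + 0.8660i

6 roots at angles: 0°, 60°, 120°, 180°, 240°, 300°


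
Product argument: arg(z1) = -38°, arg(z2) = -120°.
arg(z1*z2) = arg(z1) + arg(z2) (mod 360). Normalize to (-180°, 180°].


arg(z1*z2) = -38° - 120° = -158°
Normalized to (-180°, 180°]: -158°

-158°


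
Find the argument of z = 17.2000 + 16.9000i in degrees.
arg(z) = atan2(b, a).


Re = 17.2, Im = 16.9
arg = atan2(16.9, 17.2) = 44.4959 degrees

arg(z) = 44.4959 degrees


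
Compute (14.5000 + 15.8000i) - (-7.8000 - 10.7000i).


Real: 14.5 + 7.8 = 22.3
Imag: 15.8 + 10.7 = 26.5

22.3000 + 26.5000i


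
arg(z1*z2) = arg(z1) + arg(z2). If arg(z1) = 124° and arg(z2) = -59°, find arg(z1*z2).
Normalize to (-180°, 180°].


arg(z1*z2) = 124° - 59° = 65°
Normalized to (-180°, 180°]: 65°

65°


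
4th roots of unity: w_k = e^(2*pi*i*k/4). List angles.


The 4th roots of unity are cis(360k/4°) for k=0..3
Angle step = 360/4 = 90°
Primitive root: cis(90°)
Primitive root = 0 + 1.0000i

4 roots at angles: 0°, 90°, 180°, 270°


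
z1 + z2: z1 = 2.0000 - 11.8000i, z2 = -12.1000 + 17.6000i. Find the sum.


Real: 2 - 12.1 = -10.1
Imag: -11.8 + 17.6 = 5.8

-10.1000 + 5.8000i


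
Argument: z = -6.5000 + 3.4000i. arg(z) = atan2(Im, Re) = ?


Re = -6.5, Im = 3.4
arg = atan2(3.4, -6.5) = 152.3870 degrees

arg(z) = 152.3870 degrees


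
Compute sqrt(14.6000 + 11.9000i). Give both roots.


|z| = sqrt(213.16+141.61) = 18.8353
sqrt((|z|+a)/2) = sqrt((18.8353+14.6)/2) = sqrt(16.7177) = 4.0887
sqrt((|z|-a)/2) = sqrt((18.8353-14.6)/2) = sqrt(2.1177) = 1.4552

±(4.0887 + 1.4552i) i.e. 4.0887 + 1.4552i and -4.0887 - 1.4552i


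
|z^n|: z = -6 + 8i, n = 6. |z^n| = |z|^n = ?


|z| = sqrt(36+64) = sqrt(100) = 10
|z^6| = |z|^6 = 10^6 = 1000000

|z^6| = 1000000


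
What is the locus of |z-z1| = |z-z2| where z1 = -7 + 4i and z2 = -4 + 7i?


Equal distances means the locus is the perpendicular bisector of z1 and z2.
Midpoint = ((-7+(-4))/2, (4+7)/2) = (-5.5000, 5.5000)

Perpendicular bisector through (-5.5000, 5.5000)


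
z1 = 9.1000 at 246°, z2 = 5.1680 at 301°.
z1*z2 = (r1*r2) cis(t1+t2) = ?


r = 9.1000 * 5.1680 = 47.0288
theta = 246° + 301° = 547° = 187° (mod 360)

47.0288 cis(187°)


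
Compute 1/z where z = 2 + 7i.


|z|^2 = 4+49 = 53
1/z = (2 - 7i)/53

1/z = 0.0377 - 0.1321i


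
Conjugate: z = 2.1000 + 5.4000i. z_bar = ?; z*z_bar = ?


z_bar = 2.1000 - 5.4000i
z*z_bar = 2.1^2 + 5.4^2 = 4.41 + 29.16 = 33.57

z_bar = 2.1000 - 5.4000i, z*z_bar = 33.57


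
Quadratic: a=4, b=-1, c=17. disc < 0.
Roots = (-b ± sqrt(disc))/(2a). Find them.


disc = (-1)^2 - 4*4*17 = 1 - 272 = -271
sqrt(|disc|) = sqrt(271) = 16.4621
Real part = 1/(2*4) = 0.1250
Imag part = 16.4621/(2*4) = 2.0578

0.1250 ± 2.0578i


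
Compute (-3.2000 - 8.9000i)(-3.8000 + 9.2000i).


Real = -3.2*(-3.8) - (-8.9)*9.2 = 12.16 - (-81.88) = 94.04
Imag = -3.2*9.2 - (3.8)*(-8.9) = -29.44 + 33.82 = 4.38

94.0400 + 4.3800i


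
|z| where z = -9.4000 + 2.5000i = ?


|z| = sqrt((-9.4)^2 + 2.5^2) = sqrt(88.36 + 6.25) = sqrt(94.61) = 9.7268

|z| = 9.7268


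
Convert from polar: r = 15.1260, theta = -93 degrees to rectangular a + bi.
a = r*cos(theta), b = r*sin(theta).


a = 15.1260*cos(-93°) = 15.1260*(-0.052336) = -0.7916
b = 15.1260*sin(-93°) = 15.1260*(-0.99863) = -15.1053

-0.7916 - 15.1053i


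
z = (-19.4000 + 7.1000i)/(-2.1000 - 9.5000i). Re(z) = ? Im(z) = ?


Multiply by conjugate: (-19.4000 + 7.1000i)(-2.1000 + 9.5000i) / ((-2.1)^2 + (-9.5)^2)
Numerator real = -19.4*(-2.1) + 7.1*(-9.5) = -26.71
Numerator imag = 7.1*(-2.1) - (-19.4)*(-9.5) = -199.21
Denominator = 94.66
Re(z) = -26.71/94.66 = -0.2822
Im(z) = -199.21/94.66 = -2.1045

Re(z) = -0.2822, Im(z) = -2.1045


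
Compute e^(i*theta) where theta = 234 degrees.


cos(234°) = -0.5878
sin(234°) = -0.8090

e^(i*234°) = -0.5878 - 0.8090i


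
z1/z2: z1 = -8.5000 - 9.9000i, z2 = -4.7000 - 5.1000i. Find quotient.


Conjugate of z2 = -4.7000 + 5.1000i
Numerator: (-8.5000 - 9.9000i)(-4.7000 + 5.1000i) = 90.4400 + 3.1800i
Denominator: (-4.7)^2 + (-5.1)^2 = 48.1
Result = (90.4400 + 3.1800i)/48.1

1.8802 + 0.0661i


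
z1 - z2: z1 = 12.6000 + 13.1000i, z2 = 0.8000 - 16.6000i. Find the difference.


Real: 12.6 - 0.8 = 11.8
Imag: 13.1 + 16.6 = 29.7

11.8000 + 29.7000i


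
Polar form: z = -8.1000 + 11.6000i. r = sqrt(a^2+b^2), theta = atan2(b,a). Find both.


r = sqrt(65.61+134.56) = sqrt(200.17) = 14.1481
theta = atan2(11.6, -8.1) = 124.9257 degrees

r = 14.1481, theta = 124.9257 degrees


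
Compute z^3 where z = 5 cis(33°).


r^3 = 5^3 = 125
n*theta = 3*33° = 99° = 99° (mod 360)
a = 125*cos(99°) = -19.5543
b = 125*sin(99°) = 123.4610

125 cis(99°) = -19.5543 + 123.4610i


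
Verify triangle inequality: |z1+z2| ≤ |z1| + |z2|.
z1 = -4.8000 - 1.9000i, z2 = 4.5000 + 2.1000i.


|z1| = sqrt((-4.8)^2 + (-1.9)^2) = sqrt(26.65) = 5.1624
|z2| = sqrt(4.5^2 + 2.1^2) = sqrt(24.66) = 4.9659
z1+z2 = -0.3000 + 0.2000i
|z1+z2| = sqrt(0.13) = 0.3606
|z1|+|z2| = 5.1624 + 4.9659 = 10.1283

|z1+z2| = 0.3606 ≤ |z1|+|z2| = 10.1283 (verified)


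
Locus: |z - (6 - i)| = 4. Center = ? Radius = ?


|z - z0| = r is a circle with center z0 and radius r.
Center = (6, -1), radius = 4

Circle with center (6, -1) and radius 4


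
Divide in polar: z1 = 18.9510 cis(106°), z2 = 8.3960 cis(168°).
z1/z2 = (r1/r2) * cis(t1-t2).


r = 18.9510 / 8.3960 = 2.2571
theta = 106° - 168° = -62° = 298° (mod 360)

2.2571 cis(298°)


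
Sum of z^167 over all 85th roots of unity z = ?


The roots are w_k = w^k with w = e^(2*pi*i/85), and (w^k)^167 = (w^167)^k.
So S = 1 + u + u^2 + ... + u^(84) with u = w^167.
167 = 1*85 + 82, so 167 is not a multiple of 85: u = (w^85)^1 * w^82 = w^82 ≠ 1 (w is a primitive 85th root), while u^85 = (w^85)^167 = 1.
Geometric series: S = (1 - u^85)/(1 - u) = (1 - 1)/(1 - u) = 0

S = 0


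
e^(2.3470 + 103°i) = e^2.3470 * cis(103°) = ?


e^2.3470 = 10.45416
cos(103°) = -0.22495
sin(103°) = 0.97437
Real = 10.45416*(-0.22495) = -2.3517
Imag = 10.45416*0.97437 = 10.1862

-2.3517 + 10.1862i


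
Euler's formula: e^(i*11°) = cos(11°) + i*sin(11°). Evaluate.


cos(11°) = 0.9816
sin(11°) = 0.1908

e^(i*11°) = 0.9816 + 0.1908i


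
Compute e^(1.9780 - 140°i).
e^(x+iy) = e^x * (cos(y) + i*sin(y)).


e^1.9780 = 7.22827
cos(-140°) = -0.766044
sin(-140°) = -0.642788
Real = 7.22827*(-0.766044) = -5.5372
Imag = 7.22827*(-0.642788) = -4.6462

-5.5372 - 4.6462i


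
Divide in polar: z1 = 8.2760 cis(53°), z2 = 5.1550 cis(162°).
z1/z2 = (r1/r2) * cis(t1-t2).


r = 8.2760 / 5.1550 = 1.6054
theta = 53° - 162° = -109° = 251° (mod 360)

1.6054 cis(251°)


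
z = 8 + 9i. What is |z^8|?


|z| = sqrt(64+81) = sqrt(145) = 12.0416
|z^8| = |z|^8 = (sqrt(145))^8 = 145^4 = 442050625

|z^8| = 442050625


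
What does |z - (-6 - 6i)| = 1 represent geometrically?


|z - z0| = r is a circle with center z0 and radius r.
Center = (-6, -6), radius = 1

Circle with center (-6, -6) and radius 1


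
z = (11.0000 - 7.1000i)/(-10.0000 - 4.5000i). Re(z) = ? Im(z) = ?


Multiply by conjugate: (11.0000 - 7.1000i)(-10.0000 + 4.5000i) / ((-10)^2 + (-4.5)^2)
Numerator real = 11*(-10) - (7.1)*(-4.5) = -78.05
Numerator imag = -7.1*(-10) - 11*(-4.5) = 120.5
Denominator = 120.25
Re(z) = -78.05/120.25 = -0.6491
Im(z) = 120.5/120.25 = 1.0021

Re(z) = -0.6491, Im(z) = 1.0021


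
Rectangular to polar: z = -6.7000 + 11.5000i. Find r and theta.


r = sqrt(44.89+132.25) = sqrt(177.14) = 13.3094
theta = atan2(11.5, -6.7) = 120.2254 degrees

r = 13.3094, theta = 120.2254 degrees


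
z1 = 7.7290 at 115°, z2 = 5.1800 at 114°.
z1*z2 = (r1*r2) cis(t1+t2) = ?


r = 7.7290 * 5.1800 = 40.0362
theta = 115° + 114° = 229° = 229° (mod 360)

40.0362 cis(229°)


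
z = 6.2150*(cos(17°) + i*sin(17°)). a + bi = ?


a = 6.2150*cos(17°) = 6.2150*0.9563 = 5.9434
b = 6.2150*sin(17°) = 6.2150*0.29237 = 1.8171

5.9434 + 1.8171i


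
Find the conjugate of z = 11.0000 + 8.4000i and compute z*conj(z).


z_bar = 11.0000 - 8.4000i
z*z_bar = 11^2 + 8.4^2 = 121 + 70.56 = 191.56

z_bar = 11.0000 - 8.4000i, z*z_bar = 191.56


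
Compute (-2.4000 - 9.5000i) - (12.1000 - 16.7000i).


Real: -2.4 - 12.1 = -14.5
Imag: -9.5 + 16.7 = 7.2

-14.5000 + 7.2000i


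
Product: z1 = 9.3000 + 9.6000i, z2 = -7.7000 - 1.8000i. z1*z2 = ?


Real = 9.3*(-7.7) - 9.6*(-1.8) = -71.61 - (-17.28) = -54.33
Imag = 9.3*(-1.8) - (7.7)*9.6 = -16.74 - (73.92) = -90.66

-54.3300 - 90.6600i


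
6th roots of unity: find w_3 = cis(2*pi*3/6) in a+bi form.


Angle = 360*3/6 = 180°
a = cos(180°) = -1.0000
b = sin(180°) = 0

-1.0000 + 0i


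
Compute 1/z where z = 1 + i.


|z|^2 = 1+1 = 2
1/z = (1 - 1i)/2

1/z = 0.5000 - 0.5000i


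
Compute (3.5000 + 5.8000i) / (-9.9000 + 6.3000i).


Conjugate of z2 = -9.9000 - 6.3000i
Numerator: (3.5000 + 5.8000i)(-9.9000 - 6.3000i) = 1.8900 - 79.4700i
Denominator: (-9.9)^2 + 6.3^2 = 137.7
Result = (1.8900 - 79.4700i)/137.7

0.0137 - 0.5771i


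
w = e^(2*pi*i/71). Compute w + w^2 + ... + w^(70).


With w = e^(2*pi*i/71), all 71 of the 71th roots of unity w^0 = 1, w, ..., w^(70) sum to 0: 1 + w + ... + w^(70) = (1 - w^71)/(1 - w) = 0 since w^71 = 1, w ≠ 1.
Removing the root 1: w + w^2 + ... + w^(70) = 0 - 1 = -1

Sum = -1


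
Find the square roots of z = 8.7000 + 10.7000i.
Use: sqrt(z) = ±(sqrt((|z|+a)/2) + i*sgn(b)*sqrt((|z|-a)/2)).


|z| = sqrt(75.69+114.49) = 13.7906
sqrt((|z|+a)/2) = sqrt((13.7906+8.7)/2) = sqrt(11.2453) = 3.3534
sqrt((|z|-a)/2) = sqrt((13.7906-8.7)/2) = sqrt(2.5453) = 1.5954

±(3.3534 + 1.5954i) i.e. 3.3534 + 1.5954i and -3.3534 - 1.5954i


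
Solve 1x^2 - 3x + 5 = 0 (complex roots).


disc = (-3)^2 - 4*1*5 = 9 - 20 = -11
sqrt(|disc|) = sqrt(11) = 3.3166
Real part = 3/(2*1) = 1.5000
Imag part = 3.3166/(2*1) = 1.6583

1.5000 ± 1.6583i


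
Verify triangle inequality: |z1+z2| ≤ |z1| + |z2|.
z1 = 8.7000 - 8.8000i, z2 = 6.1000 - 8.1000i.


|z1| = sqrt(8.7^2 + (-8.8)^2) = sqrt(153.13) = 12.3746
|z2| = sqrt(6.1^2 + (-8.1)^2) = sqrt(102.82) = 10.1400
z1+z2 = 14.8000 - 16.9000i
|z1+z2| = sqrt(504.65) = 22.4644
|z1|+|z2| = 12.3746 + 10.1400 = 22.5146

|z1+z2| = 22.4644 ≤ |z1|+|z2| = 22.5146 (verified)


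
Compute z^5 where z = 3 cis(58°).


r^5 = 3^5 = 243
n*theta = 5*58° = 290° = 290° (mod 360)
a = 243*cos(290°) = 83.1109
b = 243*sin(290°) = -228.3453

243 cis(290°) = 83.1109 - 228.3453i


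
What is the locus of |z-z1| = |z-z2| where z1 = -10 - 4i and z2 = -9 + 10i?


Equal distances means the locus is the perpendicular bisector of z1 and z2.
Midpoint = ((-10+(-9))/2, (-4+10)/2) = (-9.5000, 3.0000)

Perpendicular bisector through (-9.5000, 3.0000)


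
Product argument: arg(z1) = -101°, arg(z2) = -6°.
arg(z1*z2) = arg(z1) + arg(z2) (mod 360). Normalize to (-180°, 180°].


arg(z1*z2) = -101° - 6° = -107°
Normalized to (-180°, 180°]: -107°

-107°


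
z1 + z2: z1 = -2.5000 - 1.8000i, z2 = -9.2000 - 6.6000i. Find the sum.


Real: -2.5 - 9.2 = -11.7
Imag: -1.8 - 6.6 = -8.4

-11.7000 - 8.4000i


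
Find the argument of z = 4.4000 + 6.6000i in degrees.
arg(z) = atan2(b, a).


Re = 4.4, Im = 6.6
arg = atan2(6.6, 4.4) = 56.3099 degrees

arg(z) = 56.3099 degrees


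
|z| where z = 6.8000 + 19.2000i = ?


|z| = sqrt(6.8^2 + 19.2^2) = sqrt(46.24 + 368.64) = sqrt(414.88) = 20.3686

|z| = 20.3686


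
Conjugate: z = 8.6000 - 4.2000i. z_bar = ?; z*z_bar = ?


z_bar = 8.6000 + 4.2000i
z*z_bar = 8.6^2 + (-4.2)^2 = 73.96 + 17.64 = 91.6

z_bar = 8.6000 + 4.2000i, z*z_bar = 91.6


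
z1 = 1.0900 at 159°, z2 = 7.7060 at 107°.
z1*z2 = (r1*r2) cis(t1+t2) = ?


r = 1.0900 * 7.7060 = 8.3995
theta = 159° + 107° = 266° = 266° (mod 360)

8.3995 cis(266°)


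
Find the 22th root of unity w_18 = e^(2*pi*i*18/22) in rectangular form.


Angle = 360*18/22 = 294.5455°
a = cos(294.5455°) = 0.4154
b = sin(294.5455°) = -0.9096

0.4154 - 0.9096i


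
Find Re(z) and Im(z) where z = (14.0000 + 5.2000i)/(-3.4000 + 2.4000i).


Multiply by conjugate: (14.0000 + 5.2000i)(-3.4000 - 2.4000i) / ((-3.4)^2 + 2.4^2)
Numerator real = 14*(-3.4) + 5.2*2.4 = -35.12
Numerator imag = 5.2*(-3.4) - 14*2.4 = -51.28
Denominator = 17.32
Re(z) = -35.12/17.32 = -2.0277
Im(z) = -51.28/17.32 = -2.9607

Re(z) = -2.0277, Im(z) = -2.9607


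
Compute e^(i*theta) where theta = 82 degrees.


cos(82°) = 0.1392
sin(82°) = 0.9903

e^(i*82°) = 0.1392 + 0.9903i


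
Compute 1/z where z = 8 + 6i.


|z|^2 = 64+36 = 100
1/z = (8 - 6i)/100

1/z = 0.0800 - 0.0600i


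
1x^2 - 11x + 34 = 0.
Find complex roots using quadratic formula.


disc = (-11)^2 - 4*1*34 = 121 - 136 = -15
sqrt(|disc|) = sqrt(15) = 3.8730
Real part = 11/(2*1) = 5.5000
Imag part = 3.8730/(2*1) = 1.9365

5.5000 ± 1.9365i


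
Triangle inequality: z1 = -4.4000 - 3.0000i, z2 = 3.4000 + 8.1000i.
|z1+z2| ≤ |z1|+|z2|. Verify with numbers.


|z1| = sqrt((-4.4)^2 + (-3)^2) = sqrt(28.36) = 5.3254
|z2| = sqrt(3.4^2 + 8.1^2) = sqrt(77.17) = 8.7846
z1+z2 = -1.0000 + 5.1000i
|z1+z2| = sqrt(27.01) = 5.1971
|z1|+|z2| = 5.3254 + 8.7846 = 14.1100

|z1+z2| = 5.1971 ≤ |z1|+|z2| = 14.1100 (verified)


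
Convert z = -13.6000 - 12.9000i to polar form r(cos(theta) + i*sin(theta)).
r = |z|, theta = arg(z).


r = sqrt(184.96+166.41) = sqrt(351.37) = 18.7449
theta = atan2(-12.9, -13.6) = -136.5131 degrees

r = 18.7449, theta = -136.5131 degrees


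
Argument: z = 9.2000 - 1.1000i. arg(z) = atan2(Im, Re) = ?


Re = 9.2, Im = -1.1
arg = atan2(-1.1, 9.2) = -6.8182 degrees

arg(z) = -6.8182 degrees


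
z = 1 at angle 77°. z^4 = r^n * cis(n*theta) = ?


r^4 = 1^4 = 1
n*theta = 4*77° = 308° = 308° (mod 360)
a = 1*cos(308°) = 0.6157
b = 1*sin(308°) = -0.7880

1 cis(308°) = 0.6157 - 0.7880i


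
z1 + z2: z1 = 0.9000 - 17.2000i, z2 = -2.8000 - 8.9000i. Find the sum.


Real: 0.9 - 2.8 = -1.9
Imag: -17.2 - 8.9 = -26.1

-1.9000 - 26.1000i


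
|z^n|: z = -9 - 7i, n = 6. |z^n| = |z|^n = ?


|z| = sqrt(81+49) = sqrt(130) = 11.4018
|z^6| = |z|^6 = (sqrt(130))^6 = 130^3 = 2197000

|z^6| = 2197000


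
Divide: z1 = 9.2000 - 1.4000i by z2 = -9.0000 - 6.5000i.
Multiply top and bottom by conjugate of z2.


Conjugate of z2 = -9.0000 + 6.5000i
Numerator: (9.2000 - 1.4000i)(-9.0000 + 6.5000i) = -73.7000 + 72.4000i
Denominator: (-9)^2 + (-6.5)^2 = 123.25
Result = (-73.7000 + 72.4000i)/123.25

-0.5980 + 0.5874i


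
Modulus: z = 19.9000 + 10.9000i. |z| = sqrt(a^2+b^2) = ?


|z| = sqrt(19.9^2 + 10.9^2) = sqrt(396.01 + 118.81) = sqrt(514.82) = 22.6896

|z| = 22.6896


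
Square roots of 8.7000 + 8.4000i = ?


|z| = sqrt(75.69+70.56) = 12.0934
sqrt((|z|+a)/2) = sqrt((12.0934+8.7)/2) = sqrt(10.3967) = 3.2244
sqrt((|z|-a)/2) = sqrt((12.0934-8.7)/2) = sqrt(1.6967) = 1.3026

±(3.2244 + 1.3026i) i.e. 3.2244 + 1.3026i and -3.2244 - 1.3026i


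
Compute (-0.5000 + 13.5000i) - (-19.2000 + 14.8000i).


Real: -0.5 + 19.2 = 18.7
Imag: 13.5 - 14.8 = -1.3

18.7000 - 1.3000i


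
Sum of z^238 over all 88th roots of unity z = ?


The roots are w_k = w^k with w = e^(2*pi*i/88), and (w^k)^238 = (w^238)^k.
So S = 1 + u + u^2 + ... + u^(87) with u = w^238.
238 = 2*88 + 62, so 238 is not a multiple of 88: u = (w^88)^2 * w^62 = w^62 ≠ 1 (w is a primitive 88th root), while u^88 = (w^88)^238 = 1.
Geometric series: S = (1 - u^88)/(1 - u) = (1 - 1)/(1 - u) = 0

S = 0


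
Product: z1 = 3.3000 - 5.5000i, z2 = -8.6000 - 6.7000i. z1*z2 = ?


Real = 3.3*(-8.6) - (-5.5)*(-6.7) = -28.38 - 36.85 = -65.23
Imag = 3.3*(-6.7) - (8.6)*(-5.5) = -22.11 + 47.3 = 25.19

-65.2300 + 25.1900i


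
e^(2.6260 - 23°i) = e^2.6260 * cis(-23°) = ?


e^2.6260 = 13.8184
cos(-23°) = 0.920505
sin(-23°) = -0.39073
Real = 13.8184*0.920505 = 12.7199
Imag = 13.8184*(-0.39073) = -5.3993

12.7199 - 5.3993i


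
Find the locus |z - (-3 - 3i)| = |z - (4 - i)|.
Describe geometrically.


Equal distances means the locus is the perpendicular bisector of z1 and z2.
Midpoint = ((-3+4)/2, (-3+(-1))/2) = (0.5000, -2.0000)

Perpendicular bisector through (0.5000, -2.0000)


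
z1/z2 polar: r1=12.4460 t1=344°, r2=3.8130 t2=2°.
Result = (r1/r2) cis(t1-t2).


r = 12.4460 / 3.8130 = 3.2641
theta = 344° - 2° = 342° = 342° (mod 360)

3.2641 cis(342°)


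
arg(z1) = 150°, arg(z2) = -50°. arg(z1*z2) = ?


arg(z1*z2) = 150° - 50° = 100°
Normalized to (-180°, 180°]: 100°

100°


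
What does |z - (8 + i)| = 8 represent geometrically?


|z - z0| = r is a circle with center z0 and radius r.
Center = (8, 1), radius = 8

Circle with center (8, 1) and radius 8


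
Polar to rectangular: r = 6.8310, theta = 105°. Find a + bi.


a = 6.8310*cos(105°) = 6.8310*(-0.25882) = -1.7680
b = 6.8310*sin(105°) = 6.8310*0.965926 = 6.5982

-1.7680 + 6.5982i


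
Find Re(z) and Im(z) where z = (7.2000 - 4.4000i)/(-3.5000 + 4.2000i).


Multiply by conjugate: (7.2000 - 4.4000i)(-3.5000 - 4.2000i) / ((-3.5)^2 + 4.2^2)
Numerator real = 7.2*(-3.5) - (4.4)*4.2 = -43.68
Numerator imag = -4.4*(-3.5) - 7.2*4.2 = -14.84
Denominator = 29.89
Re(z) = -43.68/29.89 = -1.4614
Im(z) = -14.84/29.89 = -0.4965

Re(z) = -1.4614, Im(z) = -0.4965


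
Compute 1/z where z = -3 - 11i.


|z|^2 = 9+121 = 130
1/z = (-3 + 11i)/130

1/z = -0.0231 + 0.0846i


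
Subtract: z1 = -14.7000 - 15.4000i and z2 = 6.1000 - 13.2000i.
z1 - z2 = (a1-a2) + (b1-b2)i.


Real: -14.7 - 6.1 = -20.8
Imag: -15.4 + 13.2 = -2.2

-20.8000 - 2.2000i


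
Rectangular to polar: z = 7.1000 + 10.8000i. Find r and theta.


r = sqrt(50.41+116.64) = sqrt(167.05) = 12.9248
theta = atan2(10.8, 7.1) = 56.6788 degrees

r = 12.9248, theta = 56.6788 degrees


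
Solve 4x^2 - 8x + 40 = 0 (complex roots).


disc = (-8)^2 - 4*4*40 = 64 - 640 = -576
sqrt(|disc|) = sqrt(576) = 24.0000
Real part = 8/(2*4) = 1.0000
Imag part = 24.0000/(2*4) = 3.0000

1.0000 ± 3.0000i


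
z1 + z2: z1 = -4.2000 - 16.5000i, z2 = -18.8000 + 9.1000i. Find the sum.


Real: -4.2 - 18.8 = -23
Imag: -16.5 + 9.1 = -7.4

-23.0000 - 7.4000i


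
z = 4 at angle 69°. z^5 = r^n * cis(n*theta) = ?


r^5 = 4^5 = 1024
n*theta = 5*69° = 345° = 345° (mod 360)
a = 1024*cos(345°) = 989.1080
b = 1024*sin(345°) = -265.0307

1024 cis(345°) = 989.1080 - 265.0307i


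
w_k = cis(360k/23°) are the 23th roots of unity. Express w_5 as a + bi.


Angle = 360*5/23 = 78.2609°
a = cos(78.2609°) = 0.2035
b = sin(78.2609°) = 0.9791

0.2035 + 0.9791i


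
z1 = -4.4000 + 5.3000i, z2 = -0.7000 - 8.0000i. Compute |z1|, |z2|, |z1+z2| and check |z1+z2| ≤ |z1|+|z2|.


|z1| = sqrt((-4.4)^2 + 5.3^2) = sqrt(47.45) = 6.8884
|z2| = sqrt((-0.7)^2 + (-8)^2) = sqrt(64.49) = 8.0306
z1+z2 = -5.1000 - 2.7000i
|z1+z2| = sqrt(33.3) = 5.7706
|z1|+|z2| = 6.8884 + 8.0306 = 14.9190

|z1+z2| = 5.7706 ≤ |z1|+|z2| = 14.9190 (verified)


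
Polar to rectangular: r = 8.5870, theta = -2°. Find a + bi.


a = 8.5870*cos(-2°) = 8.5870*0.9994 = 8.5818
b = 8.5870*sin(-2°) = 8.5870*(-0.0349) = -0.2997

8.5818 - 0.2997i


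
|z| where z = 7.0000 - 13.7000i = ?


|z| = sqrt(7^2 + (-13.7)^2) = sqrt(49 + 187.69) = sqrt(236.69) = 15.3847

|z| = 15.3847


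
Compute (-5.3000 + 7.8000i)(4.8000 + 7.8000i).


Real = -5.3*4.8 - 7.8*7.8 = -25.44 - 60.84 = -86.28
Imag = -5.3*7.8 + 4.8*7.8 = -41.34 + 37.44 = -3.9

-86.2800 - 3.9000i


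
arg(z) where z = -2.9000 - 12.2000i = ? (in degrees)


Re = -2.9, Im = -12.2
arg = atan2(-12.2, -2.9) = -103.3713 degrees

arg(z) = -103.3713 degrees


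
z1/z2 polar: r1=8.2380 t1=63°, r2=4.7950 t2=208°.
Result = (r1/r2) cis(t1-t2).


r = 8.2380 / 4.7950 = 1.7180
theta = 63° - 208° = -145° = 215° (mod 360)

1.7180 cis(215°)


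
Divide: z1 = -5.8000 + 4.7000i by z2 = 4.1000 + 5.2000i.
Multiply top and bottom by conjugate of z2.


Conjugate of z2 = 4.1000 - 5.2000i
Numerator: (-5.8000 + 4.7000i)(4.1000 - 5.2000i) = 0.6600 + 49.4300i
Denominator: 4.1^2 + 5.2^2 = 43.85
Result = (0.6600 + 49.4300i)/43.85

0.0151 + 1.1273i


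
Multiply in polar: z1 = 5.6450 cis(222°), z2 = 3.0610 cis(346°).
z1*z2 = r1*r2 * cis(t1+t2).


r = 5.6450 * 3.0610 = 17.2793
theta = 222° + 346° = 568° = 208° (mod 360)

17.2793 cis(208°)


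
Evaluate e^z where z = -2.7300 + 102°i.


e^-2.7300 = 0.0652
cos(102°) = -0.2079
sin(102°) = 0.9781
Real = 0.0652*(-0.2079) = -0.0136
Imag = 0.0652*0.9781 = 0.0638

-0.0136 + 0.0638i


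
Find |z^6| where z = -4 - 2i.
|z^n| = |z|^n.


|z| = sqrt(16+4) = sqrt(20) = 4.4721
|z^6| = |z|^6 = (sqrt(20))^6 = 20^3 = 8000

|z^6| = 8000


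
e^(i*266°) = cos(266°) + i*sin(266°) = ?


cos(266°) = -0.0698
sin(266°) = -0.9976

e^(i*266°) = -0.0698 - 0.9976i


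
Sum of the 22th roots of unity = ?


The sum of all 22th roots of unity is 0.
Geometric series: (1 - w^22)/(1 - w) = (1-1)/(1-w) = 0 since w^22 = 1, w ≠ 1.
Alternatively: coefficient of z^21 in z^22 - 1 is 0.

0


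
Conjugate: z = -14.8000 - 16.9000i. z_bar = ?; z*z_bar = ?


z_bar = -14.8000 + 16.9000i
z*z_bar = (-14.8)^2 + (-16.9)^2 = 219.04 + 285.61 = 504.65

z_bar = -14.8000 + 16.9000i, z*z_bar = 504.65


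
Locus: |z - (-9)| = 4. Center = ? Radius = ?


|z - z0| = r is a circle with center z0 and radius r.
Center = (-9, 0), radius = 4

Circle with center (-9, 0) and radius 4


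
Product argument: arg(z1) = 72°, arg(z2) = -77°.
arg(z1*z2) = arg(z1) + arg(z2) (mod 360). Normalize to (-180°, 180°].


arg(z1*z2) = 72° - 77° = -5°
Normalized to (-180°, 180°]: -5°

-5°


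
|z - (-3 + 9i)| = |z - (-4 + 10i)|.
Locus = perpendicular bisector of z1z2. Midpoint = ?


Equal distances means the locus is the perpendicular bisector of z1 and z2.
Midpoint = ((-3+(-4))/2, (9+10)/2) = (-3.5000, 9.5000)

Perpendicular bisector through (-3.5000, 9.5000)


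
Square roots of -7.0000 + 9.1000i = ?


|z| = sqrt(49+82.81) = 11.4809
sqrt((|z|+a)/2) = sqrt((11.4809+(-7))/2) = sqrt(2.2404) = 1.4968
sqrt((|z|-a)/2) = sqrt((11.4809-(-7))/2) = sqrt(9.2404) = 3.0398

±(1.4968 + 3.0398i) i.e. 1.4968 + 3.0398i and -1.4968 - 3.0398i


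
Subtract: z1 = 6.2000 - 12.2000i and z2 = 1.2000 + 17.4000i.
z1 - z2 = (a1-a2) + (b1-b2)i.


Real: 6.2 - 1.2 = 5
Imag: -12.2 - 17.4 = -29.6

5.0000 - 29.6000i


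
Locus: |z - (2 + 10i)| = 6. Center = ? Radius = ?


|z - z0| = r is a circle with center z0 and radius r.
Center = (2, 10), radius = 6

Circle with center (2, 10) and radius 6


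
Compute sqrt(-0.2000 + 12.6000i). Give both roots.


|z| = sqrt(0.04+158.76) = 12.6016
sqrt((|z|+a)/2) = sqrt((12.6016+(-0.2))/2) = sqrt(6.2008) = 2.4901
sqrt((|z|-a)/2) = sqrt((12.6016-(-0.2))/2) = sqrt(6.4008) = 2.5300

±(2.4901 + 2.5300i) i.e. 2.4901 + 2.5300i and -2.4901 - 2.5300i


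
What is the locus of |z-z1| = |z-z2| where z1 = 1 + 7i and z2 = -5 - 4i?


Equal distances means the locus is the perpendicular bisector of z1 and z2.
Midpoint = ((1+(-5))/2, (7+(-4))/2) = (-2.0000, 1.5000)

Perpendicular bisector through (-2.0000, 1.5000)


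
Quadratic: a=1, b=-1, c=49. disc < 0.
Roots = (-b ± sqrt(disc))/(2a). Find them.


disc = (-1)^2 - 4*1*49 = 1 - 196 = -195
sqrt(|disc|) = sqrt(195) = 13.9642
Real part = 1/(2*1) = 0.5000
Imag part = 13.9642/(2*1) = 6.9821

0.5000 ± 6.9821i


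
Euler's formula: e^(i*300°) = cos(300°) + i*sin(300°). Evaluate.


cos(300°) = 0.5000
sin(300°) = -0.8660

e^(i*300°) = 0.5000 - 0.8660i


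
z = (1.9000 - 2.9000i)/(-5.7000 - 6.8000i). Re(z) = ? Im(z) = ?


Multiply by conjugate: (1.9000 - 2.9000i)(-5.7000 + 6.8000i) / ((-5.7)^2 + (-6.8)^2)
Numerator real = 1.9*(-5.7) - (2.9)*(-6.8) = 8.89
Numerator imag = -2.9*(-5.7) - 1.9*(-6.8) = 29.45
Denominator = 78.73
Re(z) = 8.89/78.73 = 0.1129
Im(z) = 29.45/78.73 = 0.3741

Re(z) = 0.1129, Im(z) = 0.3741


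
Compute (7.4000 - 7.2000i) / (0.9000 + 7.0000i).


Conjugate of z2 = 0.9000 - 7.0000i
Numerator: (7.4000 - 7.2000i)(0.9000 - 7.0000i) = -43.7400 - 58.2800i
Denominator: 0.9^2 + 7^2 = 49.81
Result = (-43.7400 - 58.2800i)/49.81

-0.8781 - 1.1700i


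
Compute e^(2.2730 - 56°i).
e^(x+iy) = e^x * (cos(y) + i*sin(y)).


e^2.2730 = 9.7085
cos(-56°) = 0.55919
sin(-56°) = -0.82904
Real = 9.7085*0.55919 = 5.4289
Imag = 9.7085*(-0.82904) = -8.0487

5.4289 - 8.0487i


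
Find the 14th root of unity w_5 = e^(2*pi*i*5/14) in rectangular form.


Angle = 360*5/14 = 128.5714°
a = cos(128.5714°) = -0.6235
b = sin(128.5714°) = 0.7818

-0.6235 + 0.7818i


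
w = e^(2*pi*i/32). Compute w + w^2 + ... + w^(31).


With w = e^(2*pi*i/32), all 32 of the 32th roots of unity w^0 = 1, w, ..., w^(31) sum to 0: 1 + w + ... + w^(31) = (1 - w^32)/(1 - w) = 0 since w^32 = 1, w ≠ 1.
Removing the root 1: w + w^2 + ... + w^(31) = 0 - 1 = -1

Sum = -1


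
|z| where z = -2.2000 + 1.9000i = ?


|z| = sqrt((-2.2)^2 + 1.9^2) = sqrt(4.84 + 3.61) = sqrt(8.45) = 2.9069

|z| = 2.9069


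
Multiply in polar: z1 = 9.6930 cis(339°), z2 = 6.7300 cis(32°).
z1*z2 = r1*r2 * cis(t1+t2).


r = 9.6930 * 6.7300 = 65.2339
theta = 339° + 32° = 371° = 11° (mod 360)

65.2339 cis(11°)


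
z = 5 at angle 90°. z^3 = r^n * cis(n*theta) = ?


r^3 = 5^3 = 125
n*theta = 3*90° = 270° = 270° (mod 360)
a = 125*cos(270°) = 0
b = 125*sin(270°) = -125.0000

125 cis(270°) = 0 - 125.0000i


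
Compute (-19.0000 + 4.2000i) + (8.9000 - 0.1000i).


Real: -19 + 8.9 = -10.1
Imag: 4.2 - 0.1 = 4.1

-10.1000 + 4.1000i


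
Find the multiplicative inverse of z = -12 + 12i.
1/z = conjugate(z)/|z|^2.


|z|^2 = 144+144 = 288
1/z = (-12 - 12i)/288

1/z = -0.0417 - 0.0417i


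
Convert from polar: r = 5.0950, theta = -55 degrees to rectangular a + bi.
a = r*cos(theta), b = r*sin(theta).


a = 5.0950*cos(-55°) = 5.0950*0.57358 = 2.9224
b = 5.0950*sin(-55°) = 5.0950*(-0.81915) = -4.1736

2.9224 - 4.1736i


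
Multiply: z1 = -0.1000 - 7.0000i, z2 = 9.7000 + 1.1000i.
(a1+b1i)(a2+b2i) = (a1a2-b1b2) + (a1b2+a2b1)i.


Real = -0.1*9.7 - (-7)*1.1 = -0.97 - (-7.7) = 6.73
Imag = -0.1*1.1 + 9.7*(-7) = -0.11 - (67.9) = -68.01

6.7300 - 68.0100i


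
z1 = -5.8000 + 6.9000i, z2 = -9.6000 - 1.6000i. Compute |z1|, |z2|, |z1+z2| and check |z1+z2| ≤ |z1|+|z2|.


|z1| = sqrt((-5.8)^2 + 6.9^2) = sqrt(81.25) = 9.0139
|z2| = sqrt((-9.6)^2 + (-1.6)^2) = sqrt(94.72) = 9.7324
z1+z2 = -15.4000 + 5.3000i
|z1+z2| = sqrt(265.25) = 16.2865
|z1|+|z2| = 9.0139 + 9.7324 = 18.7463

|z1+z2| = 16.2865 ≤ |z1|+|z2| = 18.7463 (verified)


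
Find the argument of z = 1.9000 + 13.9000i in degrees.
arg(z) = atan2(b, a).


Re = 1.9, Im = 13.9
arg = atan2(13.9, 1.9) = 82.2164 degrees

arg(z) = 82.2164 degrees


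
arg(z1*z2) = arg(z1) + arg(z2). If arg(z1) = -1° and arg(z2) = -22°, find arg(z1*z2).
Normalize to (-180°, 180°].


arg(z1*z2) = -1° - 22° = -23°
Normalized to (-180°, 180°]: -23°

-23°


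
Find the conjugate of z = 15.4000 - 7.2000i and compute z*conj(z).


z_bar = 15.4000 + 7.2000i
z*z_bar = 15.4^2 + (-7.2)^2 = 237.16 + 51.84 = 289

z_bar = 15.4000 + 7.2000i, z*z_bar = 289


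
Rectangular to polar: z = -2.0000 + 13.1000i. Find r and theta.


r = sqrt(4+171.61) = sqrt(175.61) = 13.2518
theta = atan2(13.1, -2) = 98.6804 degrees

r = 13.2518, theta = 98.6804 degrees


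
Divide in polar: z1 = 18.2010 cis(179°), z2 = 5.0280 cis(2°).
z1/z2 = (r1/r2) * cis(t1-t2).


r = 18.2010 / 5.0280 = 3.6199
theta = 179° - 2° = 177° = 177° (mod 360)

3.6199 cis(177°)


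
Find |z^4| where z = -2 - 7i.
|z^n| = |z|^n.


|z| = sqrt(4+49) = sqrt(53) = 7.2801
|z^4| = |z|^4 = (sqrt(53))^4 = 53^2 = 2809

|z^4| = 2809


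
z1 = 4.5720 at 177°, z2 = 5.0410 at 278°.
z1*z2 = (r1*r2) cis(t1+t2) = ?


r = 4.5720 * 5.0410 = 23.0475
theta = 177° + 278° = 455° = 95° (mod 360)

23.0475 cis(95°)


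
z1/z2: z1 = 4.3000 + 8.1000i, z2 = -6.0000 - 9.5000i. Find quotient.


Conjugate of z2 = -6.0000 + 9.5000i
Numerator: (4.3000 + 8.1000i)(-6.0000 + 9.5000i) = -102.7500 - 7.7500i
Denominator: (-6)^2 + (-9.5)^2 = 126.25
Result = (-102.7500 - 7.7500i)/126.25

-0.8139 - 0.0614i


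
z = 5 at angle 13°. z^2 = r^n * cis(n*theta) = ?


r^2 = 5^2 = 25
n*theta = 2*13° = 26° = 26° (mod 360)
a = 25*cos(26°) = 22.4699
b = 25*sin(26°) = 10.9593

25 cis(26°) = 22.4699 + 10.9593i


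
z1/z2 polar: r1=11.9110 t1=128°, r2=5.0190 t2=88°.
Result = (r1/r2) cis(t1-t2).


r = 11.9110 / 5.0190 = 2.3732
theta = 128° - 88° = 40° = 40° (mod 360)

2.3732 cis(40°)


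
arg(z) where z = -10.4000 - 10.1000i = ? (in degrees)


Re = -10.4, Im = -10.1
arg = atan2(-10.1, -10.4) = -135.8384 degrees

arg(z) = -135.8384 degrees


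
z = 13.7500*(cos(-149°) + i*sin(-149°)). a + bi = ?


a = 13.7500*cos(-149°) = 13.7500*(-0.85717) = -11.7861
b = 13.7500*sin(-149°) = 13.7500*(-0.51504) = -7.0818

-11.7861 - 7.0818i


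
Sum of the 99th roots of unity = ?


The sum of all 99th roots of unity is 0.
Geometric series: (1 - w^99)/(1 - w) = (1-1)/(1-w) = 0 since w^99 = 1, w ≠ 1.
Alternatively: coefficient of z^98 in z^99 - 1 is 0.

0


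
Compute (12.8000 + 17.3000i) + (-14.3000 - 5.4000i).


Real: 12.8 - 14.3 = -1.5
Imag: 17.3 - 5.4 = 11.9

-1.5000 + 11.9000i


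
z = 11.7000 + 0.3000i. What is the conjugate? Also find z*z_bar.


z_bar = 11.7000 - 0.3000i
z*z_bar = 11.7^2 + 0.3^2 = 136.89 + 0.09 = 136.98

z_bar = 11.7000 - 0.3000i, z*z_bar = 136.98


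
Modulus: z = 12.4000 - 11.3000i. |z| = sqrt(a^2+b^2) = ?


|z| = sqrt(12.4^2 + (-11.3)^2) = sqrt(153.76 + 127.69) = sqrt(281.45) = 16.7765

|z| = 16.7765


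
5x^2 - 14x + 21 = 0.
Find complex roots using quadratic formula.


disc = (-14)^2 - 4*5*21 = 196 - 420 = -224
sqrt(|disc|) = sqrt(224) = 14.9666
Real part = 14/(2*5) = 1.4000
Imag part = 14.9666/(2*5) = 1.4967

1.4000 ± 1.4967i


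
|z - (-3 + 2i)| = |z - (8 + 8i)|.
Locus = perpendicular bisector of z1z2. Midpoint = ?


Equal distances means the locus is the perpendicular bisector of z1 and z2.
Midpoint = ((-3+8)/2, (2+8)/2) = (2.5000, 5.0000)

Perpendicular bisector through (2.5000, 5.0000)


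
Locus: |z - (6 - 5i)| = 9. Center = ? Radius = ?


|z - z0| = r is a circle with center z0 and radius r.
Center = (6, -5), radius = 9

Circle with center (6, -5) and radius 9


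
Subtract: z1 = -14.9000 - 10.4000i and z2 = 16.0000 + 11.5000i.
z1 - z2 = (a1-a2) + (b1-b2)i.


Real: -14.9 - 16 = -30.9
Imag: -10.4 - 11.5 = -21.9

-30.9000 - 21.9000i


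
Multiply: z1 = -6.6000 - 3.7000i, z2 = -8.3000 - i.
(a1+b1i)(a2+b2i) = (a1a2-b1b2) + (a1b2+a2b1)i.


Real = -6.6*(-8.3) - (-3.7)*(-1) = 54.78 - 3.7 = 51.08
Imag = -6.6*(-1) - (8.3)*(-3.7) = 6.6 + 30.71 = 37.31

51.0800 + 37.3100i


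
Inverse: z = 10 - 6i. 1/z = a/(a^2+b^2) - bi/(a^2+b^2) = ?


|z|^2 = 100+36 = 136
1/z = (10 + 6i)/136

1/z = 0.0735 + 0.0441i


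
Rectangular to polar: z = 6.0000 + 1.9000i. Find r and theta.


r = sqrt(36+3.61) = sqrt(39.61) = 6.2936
theta = atan2(1.9, 6) = 17.5713 degrees

r = 6.2936, theta = 17.5713 degrees


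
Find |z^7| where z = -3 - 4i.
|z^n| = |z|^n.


|z| = sqrt(9+16) = sqrt(25) = 5
|z^7| = |z|^7 = 5^7 = 78125

|z^7| = 78125


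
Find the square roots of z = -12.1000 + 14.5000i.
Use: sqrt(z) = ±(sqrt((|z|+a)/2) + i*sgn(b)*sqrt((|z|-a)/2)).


|z| = sqrt(146.41+210.25) = 18.8854
sqrt((|z|+a)/2) = sqrt((18.8854+(-12.1))/2) = sqrt(3.3927) = 1.8419
sqrt((|z|-a)/2) = sqrt((18.8854-(-12.1))/2) = sqrt(15.4927) = 3.9361

±(1.8419 + 3.9361i) i.e. 1.8419 + 3.9361i and -1.8419 - 3.9361i


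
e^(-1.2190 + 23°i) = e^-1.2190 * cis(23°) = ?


e^-1.2190 = 0.2955
cos(23°) = 0.9205
sin(23°) = 0.3907
Real = 0.2955*0.9205 = 0.2720
Imag = 0.2955*0.3907 = 0.1155

0.2720 + 0.1155i


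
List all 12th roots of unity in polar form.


The 12th roots of unity are cis(360k/12°) for k=0..11
Angle step = 360/12 = 30°
Primitive root: cis(30°)
Primitive root = 0.8660 + 0.5000i

12 roots at angles: 0°, 30°, 60°, 90°, 120°, 150°, 180°, 210°, 240°, 270°, 300°, 330°


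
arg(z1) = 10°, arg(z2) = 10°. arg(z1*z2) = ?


arg(z1*z2) = 10° + 10° = 20°
Normalized to (-180°, 180°]: 20°

20°


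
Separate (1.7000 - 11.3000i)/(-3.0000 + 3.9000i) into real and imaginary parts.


Multiply by conjugate: (1.7000 - 11.3000i)(-3.0000 - 3.9000i) / ((-3)^2 + 3.9^2)
Numerator real = 1.7*(-3) - (11.3)*3.9 = -49.17
Numerator imag = -11.3*(-3) - 1.7*3.9 = 27.27
Denominator = 24.21
Re(z) = -49.17/24.21 = -2.0310
Im(z) = 27.27/24.21 = 1.1264

Re(z) = -2.0310, Im(z) = 1.1264


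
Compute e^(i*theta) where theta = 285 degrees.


cos(285°) = 0.2588
sin(285°) = -0.9659

e^(i*285°) = 0.2588 - 0.9659i


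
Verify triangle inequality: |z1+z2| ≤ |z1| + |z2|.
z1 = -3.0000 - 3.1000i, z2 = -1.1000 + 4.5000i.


|z1| = sqrt((-3)^2 + (-3.1)^2) = sqrt(18.61) = 4.3139
|z2| = sqrt((-1.1)^2 + 4.5^2) = sqrt(21.46) = 4.6325
z1+z2 = -4.1000 + 1.4000i
|z1+z2| = sqrt(18.77) = 4.3324
|z1|+|z2| = 4.3139 + 4.6325 = 8.9464

|z1+z2| = 4.3324 ≤ |z1|+|z2| = 8.9464 (verified)


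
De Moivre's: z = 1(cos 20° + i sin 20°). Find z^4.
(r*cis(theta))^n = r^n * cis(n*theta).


r^4 = 1^4 = 1
n*theta = 4*20° = 80° = 80° (mod 360)
a = 1*cos(80°) = 0.1736
b = 1*sin(80°) = 0.9848

1 cis(80°) = 0.1736 + 0.9848i


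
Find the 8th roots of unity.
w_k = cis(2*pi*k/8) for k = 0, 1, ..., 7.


The 8th roots of unity are cis(360k/8°) for k=0..7
Angle step = 360/8 = 45°
Primitive root: cis(45°)
Primitive root = 0.7071 + 0.7071i

8 roots at angles: 0°, 45°, 90°, 135°, 180°, 225°, 270°, 315°


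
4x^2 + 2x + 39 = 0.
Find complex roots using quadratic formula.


disc = 2^2 - 4*4*39 = 4 - 624 = -620
sqrt(|disc|) = sqrt(620) = 24.8998
Real part = -2/(2*4) = -0.2500
Imag part = 24.8998/(2*4) = 3.1125

-0.2500 ± 3.1125i


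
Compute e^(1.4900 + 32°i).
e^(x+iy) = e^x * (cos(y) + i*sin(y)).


e^1.4900 = 4.4371
cos(32°) = 0.84805
sin(32°) = 0.52992
Real = 4.4371*0.84805 = 3.7629
Imag = 4.4371*0.52992 = 2.3513

3.7629 + 2.3513i


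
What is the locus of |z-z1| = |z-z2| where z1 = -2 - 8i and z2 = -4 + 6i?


Equal distances means the locus is the perpendicular bisector of z1 and z2.
Midpoint = ((-2+(-4))/2, (-8+6)/2) = (-3.0000, -1.0000)

Perpendicular bisector through (-3.0000, -1.0000)


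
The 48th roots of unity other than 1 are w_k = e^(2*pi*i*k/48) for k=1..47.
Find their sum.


With w = e^(2*pi*i/48), all 48 of the 48th roots of unity w^0 = 1, w, ..., w^(47) sum to 0: 1 + w + ... + w^(47) = (1 - w^48)/(1 - w) = 0 since w^48 = 1, w ≠ 1.
Removing the root 1: w + w^2 + ... + w^(47) = 0 - 1 = -1

Sum = -1


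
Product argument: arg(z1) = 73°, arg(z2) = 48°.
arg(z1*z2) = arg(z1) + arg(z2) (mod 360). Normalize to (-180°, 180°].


arg(z1*z2) = 73° + 48° = 121°
Normalized to (-180°, 180°]: 121°

121°
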